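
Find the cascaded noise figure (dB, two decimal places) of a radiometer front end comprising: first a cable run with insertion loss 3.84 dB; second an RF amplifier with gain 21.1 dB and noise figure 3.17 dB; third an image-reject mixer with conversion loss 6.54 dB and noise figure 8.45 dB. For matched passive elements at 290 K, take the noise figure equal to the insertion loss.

Convert to linear (a loss of L dB is a gain of −L dB): F_i = 10^(NF_i/10), G_i = 10^(G_i,dB/10)
  Stage 1: F_1 = 10^(3.84/10) = 2.421, G_1 = 10^(−3.84/10) = 0.4130
  Stage 2: F_2 = 10^(3.17/10) = 2.075, G_2 = 10^(21.1/10) = 128.8
  Stage 3: F_3 = 10^(8.45/10) = 6.998, G_3 = 10^(−6.54/10) = 0.2218
Friis cascade:
  F = 2.421 + (2.075 − 1)/0.4130 + (6.998 − 1)/53.21 = 5.136
NF = 10 log₁₀(5.136) = 7.11 dB

7.11 dB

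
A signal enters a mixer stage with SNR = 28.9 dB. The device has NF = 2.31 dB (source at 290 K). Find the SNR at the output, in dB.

26.59 dB

By definition F = SNR_in/SNR_out, so in dB: SNR_out = SNR_in − NF
SNR_out = 28.9 − 2.31 = 26.59 dB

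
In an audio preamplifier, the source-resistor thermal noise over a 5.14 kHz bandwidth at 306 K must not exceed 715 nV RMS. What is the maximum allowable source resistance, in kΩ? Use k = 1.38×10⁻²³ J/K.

5.89 kΩ

Johnson–Nyquist: V_n = √(4kTRB) ⇒ R = V_n² / (4kTB)
4kTB = 4 × 1.38×10⁻²³ × 306 × 5.14×10³ = 8.68×10⁻¹⁷
R = (7.15×10⁻⁷)² / 8.68×10⁻¹⁷ = 5.89×10³ Ω = 5.89 kΩ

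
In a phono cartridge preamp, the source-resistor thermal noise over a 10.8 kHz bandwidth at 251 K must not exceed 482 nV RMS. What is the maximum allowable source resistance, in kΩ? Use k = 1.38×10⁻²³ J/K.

1.55 kΩ

Johnson–Nyquist: V_n = √(4kTRB) ⇒ R = V_n² / (4kTB)
4kTB = 4 × 1.38×10⁻²³ × 251 × 1.08×10⁴ = 1.50×10⁻¹⁶
R = (4.82×10⁻⁷)² / 1.50×10⁻¹⁶ = 1.55×10³ Ω = 1.55 kΩ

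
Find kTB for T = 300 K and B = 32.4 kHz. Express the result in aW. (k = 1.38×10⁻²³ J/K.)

134 aW

P_n = kTB = 1.38×10⁻²³ × 300 × 3.24×10⁴ = 1.34×10⁻¹⁶ W = 134 aW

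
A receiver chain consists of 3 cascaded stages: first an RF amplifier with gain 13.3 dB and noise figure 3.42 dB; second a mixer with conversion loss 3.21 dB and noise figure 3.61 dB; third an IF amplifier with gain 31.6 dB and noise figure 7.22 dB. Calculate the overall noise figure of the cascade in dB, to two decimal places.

4.28 dB

Convert to linear (a loss of L dB is a gain of −L dB): F_i = 10^(NF_i/10), G_i = 10^(G_i,dB/10)
  Stage 1: F_1 = 10^(3.42/10) = 2.198, G_1 = 10^(13.3/10) = 21.38
  Stage 2: F_2 = 10^(3.61/10) = 2.296, G_2 = 10^(−3.21/10) = 0.4775
  Stage 3: F_3 = 10^(7.22/10) = 5.272, G_3 = 10^(31.6/10) = 1445
Friis cascade:
  F = 2.198 + (2.296 − 1)/21.38 + (5.272 − 1)/10.21 = 2.677
NF = 10 log₁₀(2.677) = 4.28 dB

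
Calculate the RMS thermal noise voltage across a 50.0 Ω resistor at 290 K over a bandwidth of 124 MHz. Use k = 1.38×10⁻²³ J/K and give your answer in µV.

9.96 µV

V_n = √(4kTRB)
4kTRB = 4 × 1.38×10⁻²³ × 290 × 5.00×10¹ × 1.24×10⁸ = 9.92×10⁻¹¹ V²
V_n = √(9.92×10⁻¹¹) = 9.96×10⁻⁶ V = 9.96 µV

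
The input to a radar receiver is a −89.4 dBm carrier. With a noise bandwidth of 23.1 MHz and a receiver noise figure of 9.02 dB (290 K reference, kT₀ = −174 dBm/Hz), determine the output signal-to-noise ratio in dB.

Noise floor: N = −174 + 10 log₁₀(B) + NF
10 log₁₀(2.31×10⁷) = 73.64 dB
N = −174 + 73.64 + 9.02 = −91.34 dBm
SNR = P_sig − N = −89.4 − (−91.34) = 1.94 dB → 1.9 dB

1.9 dB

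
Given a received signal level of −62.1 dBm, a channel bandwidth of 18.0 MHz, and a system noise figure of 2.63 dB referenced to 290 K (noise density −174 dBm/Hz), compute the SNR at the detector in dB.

36.7 dB

Noise floor: N = −174 + 10 log₁₀(B) + NF
10 log₁₀(1.80×10⁷) = 72.55 dB
N = −174 + 72.55 + 2.63 = −98.82 dBm
SNR = P_sig − N = −62.1 − (−98.82) = 36.72 dB → 36.7 dB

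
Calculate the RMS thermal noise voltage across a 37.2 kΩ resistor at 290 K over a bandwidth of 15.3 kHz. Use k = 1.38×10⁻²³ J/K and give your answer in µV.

3.02 µV

V_n = √(4kTRB)
4kTRB = 4 × 1.38×10⁻²³ × 290 × 3.72×10⁴ × 1.53×10⁴ = 9.11×10⁻¹² V²
V_n = √(9.11×10⁻¹²) = 3.02×10⁻⁶ V = 3.02 µV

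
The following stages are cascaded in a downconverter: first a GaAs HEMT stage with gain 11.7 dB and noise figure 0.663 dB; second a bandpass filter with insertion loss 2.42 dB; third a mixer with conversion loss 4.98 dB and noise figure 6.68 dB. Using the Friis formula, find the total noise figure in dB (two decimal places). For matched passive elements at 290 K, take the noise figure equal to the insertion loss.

Convert to linear (a loss of L dB is a gain of −L dB): F_i = 10^(NF_i/10), G_i = 10^(G_i,dB/10)
  Stage 1: F_1 = 10^(0.663/10) = 1.165, G_1 = 10^(11.7/10) = 14.79
  Stage 2: F_2 = 10^(2.42/10) = 1.746, G_2 = 10^(−2.42/10) = 0.5728
  Stage 3: F_3 = 10^(6.68/10) = 4.656, G_3 = 10^(−4.98/10) = 0.3177
Friis cascade:
  F = 1.165 + (1.746 − 1)/14.79 + (4.656 − 1)/8.472 = 1.647
NF = 10 log₁₀(1.647) = 2.17 dB

2.17 dB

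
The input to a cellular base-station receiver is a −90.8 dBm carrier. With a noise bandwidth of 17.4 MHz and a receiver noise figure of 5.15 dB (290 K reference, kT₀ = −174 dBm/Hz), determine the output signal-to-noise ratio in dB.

5.6 dB

Noise floor: N = −174 + 10 log₁₀(B) + NF
10 log₁₀(1.74×10⁷) = 72.41 dB
N = −174 + 72.41 + 5.15 = −96.44 dBm
SNR = P_sig − N = −90.8 − (−96.44) = 5.64 dB → 5.6 dB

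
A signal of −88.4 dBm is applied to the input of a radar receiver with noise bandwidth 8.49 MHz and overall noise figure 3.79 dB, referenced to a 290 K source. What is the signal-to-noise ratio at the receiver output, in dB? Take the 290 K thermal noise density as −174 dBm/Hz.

12.5 dB

Noise floor: N = −174 + 10 log₁₀(B) + NF
10 log₁₀(8.49×10⁶) = 69.29 dB
N = −174 + 69.29 + 3.79 = −100.92 dBm
SNR = P_sig − N = −88.4 − (−100.92) = 12.52 dB → 12.5 dB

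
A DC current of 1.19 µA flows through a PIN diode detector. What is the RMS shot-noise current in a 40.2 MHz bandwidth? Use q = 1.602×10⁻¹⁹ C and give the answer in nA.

I_n = √(2qI·B)
2qI·B = 2 × 1.602×10⁻¹⁹ × 1.19×10⁻⁶ × 4.02×10⁷ = 1.53×10⁻¹⁷ A²
I_n = √(1.53×10⁻¹⁷) = 3.92×10⁻⁹ A = 3.92 nA

3.92 nA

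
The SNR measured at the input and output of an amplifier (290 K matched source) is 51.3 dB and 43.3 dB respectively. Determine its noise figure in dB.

8.0 dB

NF (dB) = SNR_in(dB) − SNR_out(dB) when the source is at T₀
NF = 51.3 − 43.3 = 8.0 dB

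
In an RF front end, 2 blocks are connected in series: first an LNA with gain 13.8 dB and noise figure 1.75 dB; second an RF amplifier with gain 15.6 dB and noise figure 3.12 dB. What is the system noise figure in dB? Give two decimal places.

Convert to linear (a loss of L dB is a gain of −L dB): F_i = 10^(NF_i/10), G_i = 10^(G_i,dB/10)
  Stage 1: F_1 = 10^(1.75/10) = 1.496, G_1 = 10^(13.8/10) = 23.99
  Stage 2: F_2 = 10^(3.12/10) = 2.051, G_2 = 10^(15.6/10) = 36.31
Friis cascade:
  F = 1.496 + (2.051 − 1)/23.99 = 1.540
NF = 10 log₁₀(1.540) = 1.88 dB

1.88 dB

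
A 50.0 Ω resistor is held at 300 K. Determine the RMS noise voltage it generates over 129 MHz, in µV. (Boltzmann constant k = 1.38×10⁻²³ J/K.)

10.3 µV

V_n = √(4kTRB)
4kTRB = 4 × 1.38×10⁻²³ × 300 × 5.00×10¹ × 1.29×10⁸ = 1.07×10⁻¹⁰ V²
V_n = √(1.07×10⁻¹⁰) = 1.03×10⁻⁵ V = 10.3 µV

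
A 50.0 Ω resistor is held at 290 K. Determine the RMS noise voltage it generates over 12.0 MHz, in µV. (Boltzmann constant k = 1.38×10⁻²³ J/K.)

V_n = √(4kTRB)
4kTRB = 4 × 1.38×10⁻²³ × 290 × 5.00×10¹ × 1.20×10⁷ = 9.60×10⁻¹² V²
V_n = √(9.60×10⁻¹²) = 3.10×10⁻⁶ V = 3.10 µV

3.10 µV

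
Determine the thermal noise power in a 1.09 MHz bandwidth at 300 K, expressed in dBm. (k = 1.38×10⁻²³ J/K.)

−113.5 dBm

P_n = kTB = 1.38×10⁻²³ × 300 × 1.09×10⁶ = 4.51×10⁻¹⁵ W
In dBm: 10 log₁₀(4.51×10⁻¹⁵ / 10⁻³) = −113.5 dBm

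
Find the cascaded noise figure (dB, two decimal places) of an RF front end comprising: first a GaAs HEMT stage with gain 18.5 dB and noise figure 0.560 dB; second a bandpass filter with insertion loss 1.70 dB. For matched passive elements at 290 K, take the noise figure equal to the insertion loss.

Convert to linear (a loss of L dB is a gain of −L dB): F_i = 10^(NF_i/10), G_i = 10^(G_i,dB/10)
  Stage 1: F_1 = 10^(0.560/10) = 1.138, G_1 = 10^(18.5/10) = 70.79
  Stage 2: F_2 = 10^(1.70/10) = 1.479, G_2 = 10^(−1.70/10) = 0.6761
Friis cascade:
  F = 1.138 + (1.479 − 1)/70.79 = 1.144
NF = 10 log₁₀(1.144) = 0.59 dB

0.59 dB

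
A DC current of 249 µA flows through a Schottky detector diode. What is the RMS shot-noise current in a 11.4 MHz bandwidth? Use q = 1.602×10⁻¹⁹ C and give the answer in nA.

I_n = √(2qI·B)
2qI·B = 2 × 1.602×10⁻¹⁹ × 2.49×10⁻⁴ × 1.14×10⁷ = 9.09×10⁻¹⁶ A²
I_n = √(9.09×10⁻¹⁶) = 3.02×10⁻⁸ A = 30.2 nA

30.2 nA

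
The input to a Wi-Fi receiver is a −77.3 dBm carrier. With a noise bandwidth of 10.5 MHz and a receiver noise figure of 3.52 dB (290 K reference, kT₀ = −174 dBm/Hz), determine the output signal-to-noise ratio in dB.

Noise floor: N = −174 + 10 log₁₀(B) + NF
10 log₁₀(1.05×10⁷) = 70.21 dB
N = −174 + 70.21 + 3.52 = −100.27 dBm
SNR = P_sig − N = −77.3 − (−100.27) = 22.97 dB → 23.0 dB

23.0 dB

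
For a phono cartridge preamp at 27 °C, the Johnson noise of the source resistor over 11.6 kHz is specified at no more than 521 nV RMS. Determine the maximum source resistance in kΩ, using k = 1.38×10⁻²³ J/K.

T = 27 °C + 273.15 = 300.15 K
Johnson–Nyquist: V_n = √(4kTRB) ⇒ R = V_n² / (4kTB)
4kTB = 4 × 1.38×10⁻²³ × 300.15 × 1.16×10⁴ = 1.92×10⁻¹⁶
R = (5.21×10⁻⁷)² / 1.92×10⁻¹⁶ = 1.41×10³ Ω = 1.41 kΩ

1.41 kΩ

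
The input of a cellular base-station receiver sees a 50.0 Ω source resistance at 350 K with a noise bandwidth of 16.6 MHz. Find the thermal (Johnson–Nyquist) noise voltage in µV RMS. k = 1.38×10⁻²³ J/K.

4.00 µV

V_n = √(4kTRB)
4kTRB = 4 × 1.38×10⁻²³ × 350 × 5.00×10¹ × 1.66×10⁷ = 1.60×10⁻¹¹ V²
V_n = √(1.60×10⁻¹¹) = 4.00×10⁻⁶ V = 4.00 µV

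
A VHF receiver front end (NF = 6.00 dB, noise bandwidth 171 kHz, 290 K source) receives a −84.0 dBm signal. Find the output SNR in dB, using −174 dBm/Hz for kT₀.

Noise floor: N = −174 + 10 log₁₀(B) + NF
10 log₁₀(1.71×10⁵) = 52.33 dB
N = −174 + 52.33 + 6.00 = −115.67 dBm
SNR = P_sig − N = −84.0 − (−115.67) = 31.67 dB → 31.7 dB

31.7 dB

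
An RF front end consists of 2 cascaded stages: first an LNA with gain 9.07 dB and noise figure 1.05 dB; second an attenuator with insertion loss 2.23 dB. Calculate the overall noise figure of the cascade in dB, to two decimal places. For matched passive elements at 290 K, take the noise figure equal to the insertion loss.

1.32 dB

Convert to linear (a loss of L dB is a gain of −L dB): F_i = 10^(NF_i/10), G_i = 10^(G_i,dB/10)
  Stage 1: F_1 = 10^(1.05/10) = 1.274, G_1 = 10^(9.07/10) = 8.072
  Stage 2: F_2 = 10^(2.23/10) = 1.671, G_2 = 10^(−2.23/10) = 0.5984
Friis cascade:
  F = 1.274 + (1.671 − 1)/8.072 = 1.357
NF = 10 log₁₀(1.357) = 1.32 dB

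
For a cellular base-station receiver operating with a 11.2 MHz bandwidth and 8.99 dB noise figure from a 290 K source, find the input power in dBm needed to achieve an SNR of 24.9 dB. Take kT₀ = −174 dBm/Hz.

−69.6 dBm

Sensitivity = −174 + 10 log₁₀(B) + NF + SNR_min
= −174 + 70.49 + 8.99 + 24.9
= −69.62 dBm → −69.6 dBm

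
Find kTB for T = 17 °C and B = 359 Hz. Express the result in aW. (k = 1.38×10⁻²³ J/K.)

1.44 aW

T = 17 °C + 273.15 = 290.15 K
P_n = kTB = 1.38×10⁻²³ × 290.15 × 3.59×10² = 1.44×10⁻¹⁸ W = 1.44 aW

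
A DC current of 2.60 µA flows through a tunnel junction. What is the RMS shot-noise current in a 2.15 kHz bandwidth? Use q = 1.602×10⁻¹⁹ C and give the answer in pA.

42.3 pA

I_n = √(2qI·B)
2qI·B = 2 × 1.602×10⁻¹⁹ × 2.60×10⁻⁶ × 2.15×10³ = 1.79×10⁻²¹ A²
I_n = √(1.79×10⁻²¹) = 4.23×10⁻¹¹ A = 42.3 pA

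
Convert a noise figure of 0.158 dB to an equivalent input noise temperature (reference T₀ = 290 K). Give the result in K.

10.7 K

F = 10^(0.158/10) = 1.03705
T_e = (F − 1)·T₀ = (1.03705 − 1) × 290 = 10.7 K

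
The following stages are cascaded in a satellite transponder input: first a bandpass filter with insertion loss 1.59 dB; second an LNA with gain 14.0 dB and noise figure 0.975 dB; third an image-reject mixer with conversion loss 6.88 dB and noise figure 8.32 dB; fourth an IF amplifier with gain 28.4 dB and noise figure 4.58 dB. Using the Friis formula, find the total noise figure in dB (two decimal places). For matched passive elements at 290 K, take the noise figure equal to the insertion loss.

4.25 dB

Convert to linear (a loss of L dB is a gain of −L dB): F_i = 10^(NF_i/10), G_i = 10^(G_i,dB/10)
  Stage 1: F_1 = 10^(1.59/10) = 1.442, G_1 = 10^(−1.59/10) = 0.6934
  Stage 2: F_2 = 10^(0.975/10) = 1.252, G_2 = 10^(14.0/10) = 25.12
  Stage 3: F_3 = 10^(8.32/10) = 6.792, G_3 = 10^(−6.88/10) = 0.2051
  Stage 4: F_4 = 10^(4.58/10) = 2.871, G_4 = 10^(28.4/10) = 691.8
Friis cascade:
  F = 1.442 + (1.252 − 1)/0.6934 + (6.792 − 1)/17.42 + (2.871 − 1)/3.573 = 2.661
NF = 10 log₁₀(2.661) = 4.25 dB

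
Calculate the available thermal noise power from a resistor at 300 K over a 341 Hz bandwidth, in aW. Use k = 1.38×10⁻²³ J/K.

P_n = kTB = 1.38×10⁻²³ × 300 × 3.41×10² = 1.41×10⁻¹⁸ W = 1.41 aW

1.41 aW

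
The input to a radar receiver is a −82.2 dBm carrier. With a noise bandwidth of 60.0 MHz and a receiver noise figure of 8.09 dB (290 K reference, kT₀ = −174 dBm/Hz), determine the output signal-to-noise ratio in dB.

5.9 dB

Noise floor: N = −174 + 10 log₁₀(B) + NF
10 log₁₀(6.00×10⁷) = 77.78 dB
N = −174 + 77.78 + 8.09 = −88.13 dBm
SNR = P_sig − N = −82.2 − (−88.13) = 5.93 dB → 5.9 dB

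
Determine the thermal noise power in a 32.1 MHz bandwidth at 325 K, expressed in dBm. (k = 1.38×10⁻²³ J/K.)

−98.4 dBm

P_n = kTB = 1.38×10⁻²³ × 325 × 3.21×10⁷ = 1.44×10⁻¹³ W
In dBm: 10 log₁₀(1.44×10⁻¹³ / 10⁻³) = −98.4 dBm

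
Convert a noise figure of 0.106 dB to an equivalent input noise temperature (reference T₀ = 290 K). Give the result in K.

F = 10^(0.106/10) = 1.02471
T_e = (F − 1)·T₀ = (1.02471 − 1) × 290 = 7.17 K

7.17 K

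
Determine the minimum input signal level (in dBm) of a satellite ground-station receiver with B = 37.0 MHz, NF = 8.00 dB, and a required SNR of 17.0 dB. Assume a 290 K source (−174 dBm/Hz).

Sensitivity = −174 + 10 log₁₀(B) + NF + SNR_min
= −174 + 75.68 + 8.00 + 17.0
= −73.32 dBm → −73.3 dBm

−73.3 dBm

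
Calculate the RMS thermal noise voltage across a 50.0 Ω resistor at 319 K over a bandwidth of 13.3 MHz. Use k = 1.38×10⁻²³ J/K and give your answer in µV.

3.42 µV

V_n = √(4kTRB)
4kTRB = 4 × 1.38×10⁻²³ × 319 × 5.00×10¹ × 1.33×10⁷ = 1.17×10⁻¹¹ V²
V_n = √(1.17×10⁻¹¹) = 3.42×10⁻⁶ V = 3.42 µV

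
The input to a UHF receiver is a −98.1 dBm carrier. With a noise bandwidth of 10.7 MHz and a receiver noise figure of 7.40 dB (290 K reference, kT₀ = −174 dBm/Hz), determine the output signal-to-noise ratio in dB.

Noise floor: N = −174 + 10 log₁₀(B) + NF
10 log₁₀(1.07×10⁷) = 70.29 dB
N = −174 + 70.29 + 7.40 = −96.31 dBm
SNR = P_sig − N = −98.1 − (−96.31) = −1.79 dB → −1.8 dB

−1.8 dB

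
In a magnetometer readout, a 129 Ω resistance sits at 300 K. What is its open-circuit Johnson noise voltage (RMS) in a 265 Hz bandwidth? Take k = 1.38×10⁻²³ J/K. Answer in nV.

V_n = √(4kTRB)
4kTRB = 4 × 1.38×10⁻²³ × 300 × 1.29×10² × 2.65×10² = 5.66×10⁻¹⁶ V²
V_n = √(5.66×10⁻¹⁶) = 2.38×10⁻⁸ V = 23.8 nV

23.8 nV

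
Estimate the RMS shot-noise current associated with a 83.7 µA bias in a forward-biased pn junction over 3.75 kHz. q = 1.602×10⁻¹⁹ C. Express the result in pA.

I_n = √(2qI·B)
2qI·B = 2 × 1.602×10⁻¹⁹ × 8.37×10⁻⁵ × 3.75×10³ = 1.01×10⁻¹⁹ A²
I_n = √(1.01×10⁻¹⁹) = 3.17×10⁻¹⁰ A = 317 pA

317 pA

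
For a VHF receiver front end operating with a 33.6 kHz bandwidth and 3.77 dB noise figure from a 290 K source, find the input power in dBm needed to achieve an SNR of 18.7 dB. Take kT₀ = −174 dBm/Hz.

Sensitivity = −174 + 10 log₁₀(B) + NF + SNR_min
= −174 + 45.26 + 3.77 + 18.7
= −106.27 dBm → −106.3 dBm

−106.3 dBm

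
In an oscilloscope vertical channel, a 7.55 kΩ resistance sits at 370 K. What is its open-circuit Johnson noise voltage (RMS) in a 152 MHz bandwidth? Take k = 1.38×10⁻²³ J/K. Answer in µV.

153 µV

V_n = √(4kTRB)
4kTRB = 4 × 1.38×10⁻²³ × 370 × 7.55×10³ × 1.52×10⁸ = 2.34×10⁻⁸ V²
V_n = √(2.34×10⁻⁸) = 1.53×10⁻⁴ V = 153 µV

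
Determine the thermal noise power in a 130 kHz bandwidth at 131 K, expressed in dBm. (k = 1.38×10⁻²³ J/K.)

−126.3 dBm

P_n = kTB = 1.38×10⁻²³ × 131 × 1.30×10⁵ = 2.35×10⁻¹⁶ W
In dBm: 10 log₁₀(2.35×10⁻¹⁶ / 10⁻³) = −126.3 dBm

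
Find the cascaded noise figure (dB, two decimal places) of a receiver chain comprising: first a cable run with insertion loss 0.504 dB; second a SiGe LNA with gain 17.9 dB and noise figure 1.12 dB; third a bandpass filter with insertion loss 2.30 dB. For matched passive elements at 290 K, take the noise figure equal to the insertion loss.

Convert to linear (a loss of L dB is a gain of −L dB): F_i = 10^(NF_i/10), G_i = 10^(G_i,dB/10)
  Stage 1: F_1 = 10^(0.504/10) = 1.123, G_1 = 10^(−0.504/10) = 0.8904
  Stage 2: F_2 = 10^(1.12/10) = 1.294, G_2 = 10^(17.9/10) = 61.66
  Stage 3: F_3 = 10^(2.30/10) = 1.698, G_3 = 10^(−2.30/10) = 0.5888
Friis cascade:
  F = 1.123 + (1.294 − 1)/0.8904 + (1.698 − 1)/54.90 = 1.466
NF = 10 log₁₀(1.466) = 1.66 dB

1.66 dB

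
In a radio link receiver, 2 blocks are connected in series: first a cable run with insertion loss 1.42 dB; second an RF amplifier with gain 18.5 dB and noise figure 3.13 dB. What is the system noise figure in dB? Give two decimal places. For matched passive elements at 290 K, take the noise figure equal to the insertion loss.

Convert to linear (a loss of L dB is a gain of −L dB): F_i = 10^(NF_i/10), G_i = 10^(G_i,dB/10)
  Stage 1: F_1 = 10^(1.42/10) = 1.387, G_1 = 10^(−1.42/10) = 0.7211
  Stage 2: F_2 = 10^(3.13/10) = 2.056, G_2 = 10^(18.5/10) = 70.79
Friis cascade:
  F = 1.387 + (2.056 − 1)/0.7211 = 2.851
NF = 10 log₁₀(2.851) = 4.55 dB

4.55 dB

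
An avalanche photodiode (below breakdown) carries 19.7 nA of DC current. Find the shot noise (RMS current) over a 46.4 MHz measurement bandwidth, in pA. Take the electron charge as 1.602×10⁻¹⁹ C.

I_n = √(2qI·B)
2qI·B = 2 × 1.602×10⁻¹⁹ × 1.97×10⁻⁸ × 4.64×10⁷ = 2.93×10⁻¹⁹ A²
I_n = √(2.93×10⁻¹⁹) = 5.41×10⁻¹⁰ A = 541 pA

541 pA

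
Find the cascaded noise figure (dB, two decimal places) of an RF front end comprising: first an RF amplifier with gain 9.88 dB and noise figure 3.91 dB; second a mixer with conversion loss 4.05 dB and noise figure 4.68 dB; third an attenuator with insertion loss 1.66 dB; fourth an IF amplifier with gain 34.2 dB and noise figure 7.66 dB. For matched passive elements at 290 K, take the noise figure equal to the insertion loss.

Convert to linear (a loss of L dB is a gain of −L dB): F_i = 10^(NF_i/10), G_i = 10^(G_i,dB/10)
  Stage 1: F_1 = 10^(3.91/10) = 2.460, G_1 = 10^(9.88/10) = 9.727
  Stage 2: F_2 = 10^(4.68/10) = 2.938, G_2 = 10^(−4.05/10) = 0.3936
  Stage 3: F_3 = 10^(1.66/10) = 1.466, G_3 = 10^(−1.66/10) = 0.6823
  Stage 4: F_4 = 10^(7.66/10) = 5.834, G_4 = 10^(34.2/10) = 2630
Friis cascade:
  F = 2.460 + (2.938 − 1)/9.727 + (1.466 − 1)/3.828 + (5.834 − 1)/2.612 = 4.632
NF = 10 log₁₀(4.632) = 6.66 dB

6.66 dB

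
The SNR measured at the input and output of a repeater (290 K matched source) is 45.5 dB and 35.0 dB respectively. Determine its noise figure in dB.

10.5 dB

NF (dB) = SNR_in(dB) − SNR_out(dB) when the source is at T₀
NF = 45.5 − 35.0 = 10.5 dB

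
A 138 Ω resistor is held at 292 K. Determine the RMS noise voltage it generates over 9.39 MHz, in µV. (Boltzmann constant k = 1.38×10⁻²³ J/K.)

4.57 µV

V_n = √(4kTRB)
4kTRB = 4 × 1.38×10⁻²³ × 292 × 1.38×10² × 9.39×10⁶ = 2.09×10⁻¹¹ V²
V_n = √(2.09×10⁻¹¹) = 4.57×10⁻⁶ V = 4.57 µV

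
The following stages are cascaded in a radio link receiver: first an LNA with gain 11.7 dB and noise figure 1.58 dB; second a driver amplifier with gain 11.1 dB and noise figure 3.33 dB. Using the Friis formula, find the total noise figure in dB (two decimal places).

1.81 dB

Convert to linear (a loss of L dB is a gain of −L dB): F_i = 10^(NF_i/10), G_i = 10^(G_i,dB/10)
  Stage 1: F_1 = 10^(1.58/10) = 1.439, G_1 = 10^(11.7/10) = 14.79
  Stage 2: F_2 = 10^(3.33/10) = 2.153, G_2 = 10^(11.1/10) = 12.88
Friis cascade:
  F = 1.439 + (2.153 − 1)/14.79 = 1.517
NF = 10 log₁₀(1.517) = 1.81 dB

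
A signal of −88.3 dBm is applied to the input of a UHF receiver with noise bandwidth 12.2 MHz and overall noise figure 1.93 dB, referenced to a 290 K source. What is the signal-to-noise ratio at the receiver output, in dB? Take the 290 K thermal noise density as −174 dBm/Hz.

12.9 dB

Noise floor: N = −174 + 10 log₁₀(B) + NF
10 log₁₀(1.22×10⁷) = 70.86 dB
N = −174 + 70.86 + 1.93 = −101.21 dBm
SNR = P_sig − N = −88.3 − (−101.21) = 12.91 dB → 12.9 dB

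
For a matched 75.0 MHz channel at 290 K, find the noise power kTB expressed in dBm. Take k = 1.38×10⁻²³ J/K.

P_n = kTB = 1.38×10⁻²³ × 290 × 7.50×10⁷ = 3.00×10⁻¹³ W
In dBm: 10 log₁₀(3.00×10⁻¹³ / 10⁻³) = −95.2 dBm

−95.2 dBm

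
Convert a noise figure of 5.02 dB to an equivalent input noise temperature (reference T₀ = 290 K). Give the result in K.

631 K

F = 10^(5.02/10) = 3.17687
T_e = (F − 1)·T₀ = (3.17687 − 1) × 290 = 631 K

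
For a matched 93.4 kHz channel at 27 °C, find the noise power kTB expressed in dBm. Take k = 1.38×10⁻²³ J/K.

T = 27 °C + 273.15 = 300.15 K
P_n = kTB = 1.38×10⁻²³ × 300.15 × 9.34×10⁴ = 3.87×10⁻¹⁶ W
In dBm: 10 log₁₀(3.87×10⁻¹⁶ / 10⁻³) = −124.1 dBm

−124.1 dBm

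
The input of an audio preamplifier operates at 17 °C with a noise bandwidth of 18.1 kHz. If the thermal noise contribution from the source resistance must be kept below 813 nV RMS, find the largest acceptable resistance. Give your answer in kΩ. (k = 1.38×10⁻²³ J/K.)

T = 17 °C + 273.15 = 290.15 K
Johnson–Nyquist: V_n = √(4kTRB) ⇒ R = V_n² / (4kTB)
4kTB = 4 × 1.38×10⁻²³ × 290.15 × 1.81×10⁴ = 2.90×10⁻¹⁶
R = (8.13×10⁻⁷)² / 2.90×10⁻¹⁶ = 2.28×10³ Ω = 2.28 kΩ

2.28 kΩ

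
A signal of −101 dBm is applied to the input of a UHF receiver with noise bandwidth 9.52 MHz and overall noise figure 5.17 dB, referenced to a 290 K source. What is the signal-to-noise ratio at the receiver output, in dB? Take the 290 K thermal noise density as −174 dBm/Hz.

−2.0 dB

Noise floor: N = −174 + 10 log₁₀(B) + NF
10 log₁₀(9.52×10⁶) = 69.79 dB
N = −174 + 69.79 + 5.17 = −99.04 dBm
SNR = P_sig − N = −101 − (−99.04) = −1.96 dB → −2.0 dB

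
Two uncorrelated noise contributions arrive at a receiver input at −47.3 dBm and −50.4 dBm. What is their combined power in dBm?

−45.6 dBm

Convert to linear, add, convert back:
P₁ = 1.86×10⁻⁸ W, P₂ = 9.12×10⁻⁹ W
P_tot = 2.77×10⁻⁸ W → 10 log₁₀(P_tot / 10⁻³) = −45.6 dBm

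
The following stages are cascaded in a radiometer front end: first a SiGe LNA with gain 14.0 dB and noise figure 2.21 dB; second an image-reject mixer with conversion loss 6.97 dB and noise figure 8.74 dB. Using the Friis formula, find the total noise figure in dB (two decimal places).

2.84 dB

Convert to linear (a loss of L dB is a gain of −L dB): F_i = 10^(NF_i/10), G_i = 10^(G_i,dB/10)
  Stage 1: F_1 = 10^(2.21/10) = 1.663, G_1 = 10^(14.0/10) = 25.12
  Stage 2: F_2 = 10^(8.74/10) = 7.482, G_2 = 10^(−6.97/10) = 0.2009
Friis cascade:
  F = 1.663 + (7.482 − 1)/25.12 = 1.921
NF = 10 log₁₀(1.921) = 2.84 dB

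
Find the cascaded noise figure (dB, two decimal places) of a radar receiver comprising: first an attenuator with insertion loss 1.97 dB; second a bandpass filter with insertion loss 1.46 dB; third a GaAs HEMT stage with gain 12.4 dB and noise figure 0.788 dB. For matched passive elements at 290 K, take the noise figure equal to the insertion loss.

4.22 dB

Convert to linear (a loss of L dB is a gain of −L dB): F_i = 10^(NF_i/10), G_i = 10^(G_i,dB/10)
  Stage 1: F_1 = 10^(1.97/10) = 1.574, G_1 = 10^(−1.97/10) = 0.6353
  Stage 2: F_2 = 10^(1.46/10) = 1.400, G_2 = 10^(−1.46/10) = 0.7145
  Stage 3: F_3 = 10^(0.788/10) = 1.199, G_3 = 10^(12.4/10) = 17.38
Friis cascade:
  F = 1.574 + (1.400 − 1)/0.6353 + (1.199 − 1)/0.4539 = 2.641
NF = 10 log₁₀(2.641) = 4.22 dB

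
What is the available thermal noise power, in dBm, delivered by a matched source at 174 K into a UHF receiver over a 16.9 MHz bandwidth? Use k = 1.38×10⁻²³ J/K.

P_n = kTB = 1.38×10⁻²³ × 174 × 1.69×10⁷ = 4.06×10⁻¹⁴ W
In dBm: 10 log₁₀(4.06×10⁻¹⁴ / 10⁻³) = −103.9 dBm

−103.9 dBm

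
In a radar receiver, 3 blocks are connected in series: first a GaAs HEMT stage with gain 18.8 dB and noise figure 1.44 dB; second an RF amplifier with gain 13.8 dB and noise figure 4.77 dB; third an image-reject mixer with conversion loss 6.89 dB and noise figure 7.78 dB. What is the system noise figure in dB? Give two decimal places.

Convert to linear (a loss of L dB is a gain of −L dB): F_i = 10^(NF_i/10), G_i = 10^(G_i,dB/10)
  Stage 1: F_1 = 10^(1.44/10) = 1.393, G_1 = 10^(18.8/10) = 75.86
  Stage 2: F_2 = 10^(4.77/10) = 2.999, G_2 = 10^(13.8/10) = 23.99
  Stage 3: F_3 = 10^(7.78/10) = 5.998, G_3 = 10^(−6.89/10) = 0.2046
Friis cascade:
  F = 1.393 + (2.999 − 1)/75.86 + (5.998 − 1)/1820 = 1.422
NF = 10 log₁₀(1.422) = 1.53 dB

1.53 dB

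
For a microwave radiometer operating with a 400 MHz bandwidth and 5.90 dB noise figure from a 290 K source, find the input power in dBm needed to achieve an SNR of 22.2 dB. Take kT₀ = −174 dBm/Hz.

Sensitivity = −174 + 10 log₁₀(B) + NF + SNR_min
= −174 + 86.02 + 5.90 + 22.2
= −59.88 dBm → −59.9 dBm

−59.9 dBm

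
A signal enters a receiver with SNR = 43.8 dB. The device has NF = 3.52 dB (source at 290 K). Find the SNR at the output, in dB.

By definition F = SNR_in/SNR_out, so in dB: SNR_out = SNR_in − NF
SNR_out = 43.8 − 3.52 = 40.28 dB

40.28 dB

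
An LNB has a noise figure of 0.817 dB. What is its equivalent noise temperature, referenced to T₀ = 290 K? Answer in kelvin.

60.0 K

F = 10^(0.817/10) = 1.20698
T_e = (F − 1)·T₀ = (1.20698 − 1) × 290 = 60.0 K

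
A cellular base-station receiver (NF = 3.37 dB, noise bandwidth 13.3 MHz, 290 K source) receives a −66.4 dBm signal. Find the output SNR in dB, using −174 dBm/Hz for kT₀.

33.0 dB

Noise floor: N = −174 + 10 log₁₀(B) + NF
10 log₁₀(1.33×10⁷) = 71.24 dB
N = −174 + 71.24 + 3.37 = −99.39 dBm
SNR = P_sig − N = −66.4 − (−99.39) = 32.99 dB → 33.0 dB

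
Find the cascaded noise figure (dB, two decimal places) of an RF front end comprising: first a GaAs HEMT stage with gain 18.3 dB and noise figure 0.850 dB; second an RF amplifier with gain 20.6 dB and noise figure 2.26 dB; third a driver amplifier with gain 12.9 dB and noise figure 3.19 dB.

0.89 dB

Convert to linear (a loss of L dB is a gain of −L dB): F_i = 10^(NF_i/10), G_i = 10^(G_i,dB/10)
  Stage 1: F_1 = 10^(0.850/10) = 1.216, G_1 = 10^(18.3/10) = 67.61
  Stage 2: F_2 = 10^(2.26/10) = 1.683, G_2 = 10^(20.6/10) = 114.8
  Stage 3: F_3 = 10^(3.19/10) = 2.084, G_3 = 10^(12.9/10) = 19.50
Friis cascade:
  F = 1.216 + (1.683 − 1)/67.61 + (2.084 − 1)/7762 = 1.226
NF = 10 log₁₀(1.226) = 0.89 dB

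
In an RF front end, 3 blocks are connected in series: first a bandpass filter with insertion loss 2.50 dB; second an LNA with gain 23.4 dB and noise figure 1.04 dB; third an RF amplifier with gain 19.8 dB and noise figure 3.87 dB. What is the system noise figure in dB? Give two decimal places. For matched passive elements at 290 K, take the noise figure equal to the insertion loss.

Convert to linear (a loss of L dB is a gain of −L dB): F_i = 10^(NF_i/10), G_i = 10^(G_i,dB/10)
  Stage 1: F_1 = 10^(2.50/10) = 1.778, G_1 = 10^(−2.50/10) = 0.5623
  Stage 2: F_2 = 10^(1.04/10) = 1.271, G_2 = 10^(23.4/10) = 218.8
  Stage 3: F_3 = 10^(3.87/10) = 2.438, G_3 = 10^(19.8/10) = 95.50
Friis cascade:
  F = 1.778 + (1.271 − 1)/0.5623 + (2.438 − 1)/123.0 = 2.271
NF = 10 log₁₀(2.271) = 3.56 dB

3.56 dB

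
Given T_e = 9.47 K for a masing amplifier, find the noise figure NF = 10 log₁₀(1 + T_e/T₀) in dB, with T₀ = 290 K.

F = 1 + T_e/T₀ = 1 + 9.47/290 = 1.03266
NF = 10 log₁₀(1.03266) = 0.140 dB

0.140 dB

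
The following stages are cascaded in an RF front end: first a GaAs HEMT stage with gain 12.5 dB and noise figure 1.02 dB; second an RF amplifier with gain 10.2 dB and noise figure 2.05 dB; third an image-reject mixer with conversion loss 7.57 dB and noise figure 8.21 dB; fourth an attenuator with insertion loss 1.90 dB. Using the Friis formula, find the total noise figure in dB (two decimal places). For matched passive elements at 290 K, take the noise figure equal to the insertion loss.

1.29 dB

Convert to linear (a loss of L dB is a gain of −L dB): F_i = 10^(NF_i/10), G_i = 10^(G_i,dB/10)
  Stage 1: F_1 = 10^(1.02/10) = 1.265, G_1 = 10^(12.5/10) = 17.78
  Stage 2: F_2 = 10^(2.05/10) = 1.603, G_2 = 10^(10.2/10) = 10.47
  Stage 3: F_3 = 10^(8.21/10) = 6.622, G_3 = 10^(−7.57/10) = 0.1750
  Stage 4: F_4 = 10^(1.90/10) = 1.549, G_4 = 10^(−1.90/10) = 0.6457
Friis cascade:
  F = 1.265 + (1.603 − 1)/17.78 + (6.622 − 1)/186.2 + (1.549 − 1)/32.58 = 1.346
NF = 10 log₁₀(1.346) = 1.29 dB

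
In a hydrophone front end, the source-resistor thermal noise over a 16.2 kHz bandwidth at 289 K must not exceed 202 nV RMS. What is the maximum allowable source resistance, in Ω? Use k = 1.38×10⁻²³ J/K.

Johnson–Nyquist: V_n = √(4kTRB) ⇒ R = V_n² / (4kTB)
4kTB = 4 × 1.38×10⁻²³ × 289 × 1.62×10⁴ = 2.58×10⁻¹⁶
R = (2.02×10⁻⁷)² / 2.58×10⁻¹⁶ = 1.58×10² Ω = 158 Ω

158 Ω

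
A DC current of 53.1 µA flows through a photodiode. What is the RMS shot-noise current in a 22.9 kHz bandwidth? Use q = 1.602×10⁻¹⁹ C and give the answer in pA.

I_n = √(2qI·B)
2qI·B = 2 × 1.602×10⁻¹⁹ × 5.31×10⁻⁵ × 2.29×10⁴ = 3.90×10⁻¹⁹ A²
I_n = √(3.90×10⁻¹⁹) = 6.24×10⁻¹⁰ A = 624 pA

624 pA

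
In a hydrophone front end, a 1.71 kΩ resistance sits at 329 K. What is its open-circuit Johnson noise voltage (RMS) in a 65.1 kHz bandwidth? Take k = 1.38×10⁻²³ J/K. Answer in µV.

1.42 µV

V_n = √(4kTRB)
4kTRB = 4 × 1.38×10⁻²³ × 329 × 1.71×10³ × 6.51×10⁴ = 2.02×10⁻¹² V²
V_n = √(2.02×10⁻¹²) = 1.42×10⁻⁶ V = 1.42 µV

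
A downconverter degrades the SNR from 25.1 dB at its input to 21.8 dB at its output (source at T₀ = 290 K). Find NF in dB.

NF (dB) = SNR_in(dB) − SNR_out(dB) when the source is at T₀
NF = 25.1 − 21.8 = 3.3 dB

3.3 dB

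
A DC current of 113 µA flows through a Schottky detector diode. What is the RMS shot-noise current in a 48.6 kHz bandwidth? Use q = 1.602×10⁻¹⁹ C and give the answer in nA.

I_n = √(2qI·B)
2qI·B = 2 × 1.602×10⁻¹⁹ × 1.13×10⁻⁴ × 4.86×10⁴ = 1.76×10⁻¹⁸ A²
I_n = √(1.76×10⁻¹⁸) = 1.33×10⁻⁹ A = 1.33 nA

1.33 nA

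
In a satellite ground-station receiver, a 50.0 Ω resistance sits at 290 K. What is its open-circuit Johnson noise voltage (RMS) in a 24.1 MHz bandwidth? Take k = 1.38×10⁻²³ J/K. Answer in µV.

V_n = √(4kTRB)
4kTRB = 4 × 1.38×10⁻²³ × 290 × 5.00×10¹ × 2.41×10⁷ = 1.93×10⁻¹¹ V²
V_n = √(1.93×10⁻¹¹) = 4.39×10⁻⁶ V = 4.39 µV

4.39 µV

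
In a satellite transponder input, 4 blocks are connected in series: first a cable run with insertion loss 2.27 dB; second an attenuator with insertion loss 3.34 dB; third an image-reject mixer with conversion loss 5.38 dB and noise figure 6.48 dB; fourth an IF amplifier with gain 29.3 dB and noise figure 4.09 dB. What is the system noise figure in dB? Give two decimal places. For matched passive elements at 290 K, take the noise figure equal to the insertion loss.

15.54 dB

Convert to linear (a loss of L dB is a gain of −L dB): F_i = 10^(NF_i/10), G_i = 10^(G_i,dB/10)
  Stage 1: F_1 = 10^(2.27/10) = 1.687, G_1 = 10^(−2.27/10) = 0.5929
  Stage 2: F_2 = 10^(3.34/10) = 2.158, G_2 = 10^(−3.34/10) = 0.4634
  Stage 3: F_3 = 10^(6.48/10) = 4.446, G_3 = 10^(−5.38/10) = 0.2897
  Stage 4: F_4 = 10^(4.09/10) = 2.564, G_4 = 10^(29.3/10) = 851.1
Friis cascade:
  F = 1.687 + (2.158 − 1)/0.5929 + (4.446 − 1)/0.2748 + (2.564 − 1)/0.07962 = 35.83
NF = 10 log₁₀(35.83) = 15.54 dB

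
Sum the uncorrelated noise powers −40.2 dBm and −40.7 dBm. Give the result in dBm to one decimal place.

Convert to linear, add, convert back:
P₁ = 9.55×10⁻⁸ W, P₂ = 8.51×10⁻⁸ W
P_tot = 1.81×10⁻⁷ W → 10 log₁₀(P_tot / 10⁻³) = −37.4 dBm

−37.4 dBm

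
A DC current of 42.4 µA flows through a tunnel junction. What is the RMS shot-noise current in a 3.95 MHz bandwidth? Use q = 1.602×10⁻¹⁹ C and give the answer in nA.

I_n = √(2qI·B)
2qI·B = 2 × 1.602×10⁻¹⁹ × 4.24×10⁻⁵ × 3.95×10⁶ = 5.37×10⁻¹⁷ A²
I_n = √(5.37×10⁻¹⁷) = 7.33×10⁻⁹ A = 7.33 nA

7.33 nA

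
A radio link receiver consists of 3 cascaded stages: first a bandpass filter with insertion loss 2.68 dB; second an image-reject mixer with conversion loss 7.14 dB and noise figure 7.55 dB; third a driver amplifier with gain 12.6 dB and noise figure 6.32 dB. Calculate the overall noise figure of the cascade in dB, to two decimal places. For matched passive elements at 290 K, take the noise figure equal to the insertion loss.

Convert to linear (a loss of L dB is a gain of −L dB): F_i = 10^(NF_i/10), G_i = 10^(G_i,dB/10)
  Stage 1: F_1 = 10^(2.68/10) = 1.854, G_1 = 10^(−2.68/10) = 0.5395
  Stage 2: F_2 = 10^(7.55/10) = 5.689, G_2 = 10^(−7.14/10) = 0.1932
  Stage 3: F_3 = 10^(6.32/10) = 4.285, G_3 = 10^(12.6/10) = 18.20
Friis cascade:
  F = 1.854 + (5.689 − 1)/0.5395 + (4.285 − 1)/0.1042 = 42.06
NF = 10 log₁₀(42.06) = 16.24 dB

16.24 dB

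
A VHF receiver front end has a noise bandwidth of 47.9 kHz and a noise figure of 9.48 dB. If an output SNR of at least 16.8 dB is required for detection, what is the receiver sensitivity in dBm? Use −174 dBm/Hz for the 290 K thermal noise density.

Sensitivity = −174 + 10 log₁₀(B) + NF + SNR_min
= −174 + 46.8 + 9.48 + 16.8
= −100.92 dBm → −100.9 dBm

−100.9 dBm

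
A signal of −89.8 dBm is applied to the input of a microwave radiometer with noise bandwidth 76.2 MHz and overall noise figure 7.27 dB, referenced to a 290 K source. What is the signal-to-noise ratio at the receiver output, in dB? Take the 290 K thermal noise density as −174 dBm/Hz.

−1.9 dB

Noise floor: N = −174 + 10 log₁₀(B) + NF
10 log₁₀(7.62×10⁷) = 78.82 dB
N = −174 + 78.82 + 7.27 = −87.91 dBm
SNR = P_sig − N = −89.8 − (−87.91) = −1.89 dB → −1.9 dB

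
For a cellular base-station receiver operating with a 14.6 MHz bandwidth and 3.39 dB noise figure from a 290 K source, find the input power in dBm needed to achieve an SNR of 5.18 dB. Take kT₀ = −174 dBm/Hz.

Sensitivity = −174 + 10 log₁₀(B) + NF + SNR_min
= −174 + 71.64 + 3.39 + 5.18
= −93.79 dBm → −93.8 dBm

−93.8 dBm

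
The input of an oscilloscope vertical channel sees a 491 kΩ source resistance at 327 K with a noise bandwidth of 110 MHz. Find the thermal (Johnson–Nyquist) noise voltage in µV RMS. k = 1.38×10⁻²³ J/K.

V_n = √(4kTRB)
4kTRB = 4 × 1.38×10⁻²³ × 327 × 4.91×10⁵ × 1.10×10⁸ = 9.75×10⁻⁷ V²
V_n = √(9.75×10⁻⁷) = 9.87×10⁻⁴ V = 987 µV

987 µV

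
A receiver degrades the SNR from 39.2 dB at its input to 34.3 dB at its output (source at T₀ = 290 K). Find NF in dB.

4.9 dB

NF (dB) = SNR_in(dB) − SNR_out(dB) when the source is at T₀
NF = 39.2 − 34.3 = 4.9 dB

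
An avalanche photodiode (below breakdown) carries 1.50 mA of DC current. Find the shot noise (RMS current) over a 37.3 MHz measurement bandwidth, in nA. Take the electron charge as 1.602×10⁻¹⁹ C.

I_n = √(2qI·B)
2qI·B = 2 × 1.602×10⁻¹⁹ × 1.50×10⁻³ × 3.73×10⁷ = 1.79×10⁻¹⁴ A²
I_n = √(1.79×10⁻¹⁴) = 1.34×10⁻⁷ A = 134 nA

134 nA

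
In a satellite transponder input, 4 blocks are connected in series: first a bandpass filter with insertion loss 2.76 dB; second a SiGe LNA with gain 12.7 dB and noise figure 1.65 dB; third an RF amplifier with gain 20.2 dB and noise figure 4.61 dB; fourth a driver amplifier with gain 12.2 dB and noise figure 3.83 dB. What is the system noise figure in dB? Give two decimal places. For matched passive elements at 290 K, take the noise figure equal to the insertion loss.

Convert to linear (a loss of L dB is a gain of −L dB): F_i = 10^(NF_i/10), G_i = 10^(G_i,dB/10)
  Stage 1: F_1 = 10^(2.76/10) = 1.888, G_1 = 10^(−2.76/10) = 0.5297
  Stage 2: F_2 = 10^(1.65/10) = 1.462, G_2 = 10^(12.7/10) = 18.62
  Stage 3: F_3 = 10^(4.61/10) = 2.891, G_3 = 10^(20.2/10) = 104.7
  Stage 4: F_4 = 10^(3.83/10) = 2.415, G_4 = 10^(12.2/10) = 16.60
Friis cascade:
  F = 1.888 + (1.462 − 1)/0.5297 + (2.891 − 1)/9.863 + (2.415 − 1)/1033 = 2.954
NF = 10 log₁₀(2.954) = 4.70 dB

4.70 dB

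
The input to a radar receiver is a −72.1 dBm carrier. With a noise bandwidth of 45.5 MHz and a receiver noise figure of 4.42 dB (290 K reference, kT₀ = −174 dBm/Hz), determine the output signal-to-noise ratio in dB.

20.9 dB

Noise floor: N = −174 + 10 log₁₀(B) + NF
10 log₁₀(4.55×10⁷) = 76.58 dB
N = −174 + 76.58 + 4.42 = −93.00 dBm
SNR = P_sig − N = −72.1 − (−93.00) = 20.90 dB → 20.9 dB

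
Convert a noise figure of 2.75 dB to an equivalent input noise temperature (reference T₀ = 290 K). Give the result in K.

256 K

F = 10^(2.75/10) = 1.88365
T_e = (F − 1)·T₀ = (1.88365 − 1) × 290 = 256 K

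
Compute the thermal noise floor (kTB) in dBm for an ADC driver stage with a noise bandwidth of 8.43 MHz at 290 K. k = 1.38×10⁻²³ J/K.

−104.7 dBm

P_n = kTB = 1.38×10⁻²³ × 290 × 8.43×10⁶ = 3.37×10⁻¹⁴ W
In dBm: 10 log₁₀(3.37×10⁻¹⁴ / 10⁻³) = −104.7 dBm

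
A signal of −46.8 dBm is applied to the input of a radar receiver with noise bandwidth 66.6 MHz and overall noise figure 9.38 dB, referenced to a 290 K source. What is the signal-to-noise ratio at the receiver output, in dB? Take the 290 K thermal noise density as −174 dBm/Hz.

39.6 dB

Noise floor: N = −174 + 10 log₁₀(B) + NF
10 log₁₀(6.66×10⁷) = 78.23 dB
N = −174 + 78.23 + 9.38 = −86.39 dBm
SNR = P_sig − N = −46.8 − (−86.39) = 39.59 dB → 39.6 dB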